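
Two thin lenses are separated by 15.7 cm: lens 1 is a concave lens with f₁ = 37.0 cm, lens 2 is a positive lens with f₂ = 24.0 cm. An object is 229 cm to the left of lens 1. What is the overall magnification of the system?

f₁ = −37.0 cm (diverging).
Lens 1: 1/d_i1 = 1/(-37.0) − 1/(229) = -0.03139, so d_i1 = -31.85 cm; m₁ = −d_i1/d_o1 = +0.1391.
d_o2 = 15.7 − (-31.85) = 47.55 cm.
Lens 2: 1/d_i2 = 1/(24.0) − 1/(47.55) = 0.02064, so d_i2 = 48.46 cm; m₂ = −d_i2/d_o2 = -1.019.
m = m₁·m₂ = (+0.1391)(-1.019) = -0.142.

m = -0.142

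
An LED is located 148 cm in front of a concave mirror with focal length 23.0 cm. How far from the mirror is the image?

Mirror equation: 1/d_i = 1/f − 1/d_o = 1/(23.00) − 1/(148) = 0.04348 − 0.006757 = 0.03672, so d_i = 27.2 cm.
The image is real, inverted and reduced, in front of the mirror.

27.2 cm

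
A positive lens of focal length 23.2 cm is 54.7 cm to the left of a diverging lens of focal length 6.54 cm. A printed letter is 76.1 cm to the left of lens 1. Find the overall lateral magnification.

m = -0.103

Lens 1: 1/d_i1 = 1/(23.2) − 1/(76.1) = 0.02996, so d_i1 = 33.37 cm; m₁ = −d_i1/d_o1 = -0.4385.
d_o2 = 54.7 − (33.37) = 21.33 cm.
f₂ = −6.54 cm (diverging).
Lens 2: 1/d_i2 = 1/(-6.54) − 1/(21.33) = -0.1998, so d_i2 = -5.005 cm; m₂ = −d_i2/d_o2 = +0.2347.
m = m₁·m₂ = (-0.4385)(+0.2347) = -0.103.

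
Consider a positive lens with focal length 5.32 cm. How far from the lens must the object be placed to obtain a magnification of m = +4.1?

m = −d_i/d_o ⇒ d_i = −m·d_o.
1/f = 1/d_o + 1/d_i = 1/d_o − 1/(m·d_o) = (1 − 1/m)/d_o, so d_o = f(1 − 1/m) = (5.320)(1 − 1/(+4.1)) = 4.02 cm.

4.02 cm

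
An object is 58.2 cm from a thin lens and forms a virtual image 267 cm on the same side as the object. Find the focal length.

f = 74.4 cm (converging)

Virtual image ⇒ d_i = −267 cm.
1/f = 1/d_o + 1/d_i = 1/(58.2) + 1/(-267) = 0.01344, so f = 74.4 cm.
Since f is positive, the thin lens is converging.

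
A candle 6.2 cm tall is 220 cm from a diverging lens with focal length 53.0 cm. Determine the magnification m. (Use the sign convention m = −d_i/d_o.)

For a diverging lens, f = -53.0 cm.
1/d_i = 1/f − 1/d_o = 1/(-53.00) − 1/(220) = -0.02341, so d_i = -42.71 cm.
m = −d_i/d_o = −(-42.71)/(220) = +0.194.
The image is virtual, upright and reduced, on the same side as the object.

m = +0.194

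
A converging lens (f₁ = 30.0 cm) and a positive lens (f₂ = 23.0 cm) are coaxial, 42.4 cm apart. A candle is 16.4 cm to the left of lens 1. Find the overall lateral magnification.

Lens 1: 1/d_i1 = 1/(30.0) − 1/(16.4) = -0.02764, so d_i1 = -36.18 cm; m₁ = −d_i1/d_o1 = +2.206.
d_o2 = 42.4 − (-36.18) = 78.58 cm.
Lens 2: 1/d_i2 = 1/(23.0) − 1/(78.58) = 0.03075, so d_i2 = 32.52 cm; m₂ = −d_i2/d_o2 = -0.4138.
m = m₁·m₂ = (+2.206)(-0.4138) = -0.913.

m = -0.913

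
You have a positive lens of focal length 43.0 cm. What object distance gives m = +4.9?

34.2 cm

m = −d_i/d_o ⇒ d_i = −m·d_o.
1/f = 1/d_o + 1/d_i = 1/d_o − 1/(m·d_o) = (1 − 1/m)/d_o, so d_o = f(1 − 1/m) = (43.00)(1 − 1/(+4.9)) = 34.2 cm.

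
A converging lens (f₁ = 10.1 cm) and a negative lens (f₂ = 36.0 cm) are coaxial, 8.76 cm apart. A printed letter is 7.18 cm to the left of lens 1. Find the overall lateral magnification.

m = +1.79

Lens 1: 1/d_i1 = 1/(10.1) − 1/(7.18) = -0.04027, so d_i1 = -24.83 cm; m₁ = −d_i1/d_o1 = +3.458.
d_o2 = 8.76 − (-24.83) = 33.59 cm.
f₂ = −36.0 cm (diverging).
Lens 2: 1/d_i2 = 1/(-36.0) − 1/(33.59) = -0.05755, so d_i2 = -17.38 cm; m₂ = −d_i2/d_o2 = +0.5173.
m = m₁·m₂ = (+3.458)(+0.5173) = +1.79.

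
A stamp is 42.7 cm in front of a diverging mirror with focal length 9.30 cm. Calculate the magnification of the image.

m = +0.179

For a diverging mirror, f = -9.30 cm.
1/d_i = 1/f − 1/d_o = 1/(-9.300) − 1/(42.7) = -0.1309, so d_i = -7.637 cm.
m = −d_i/d_o = −(-7.637)/(42.7) = +0.179.
The image is virtual, upright and reduced, behind the mirror.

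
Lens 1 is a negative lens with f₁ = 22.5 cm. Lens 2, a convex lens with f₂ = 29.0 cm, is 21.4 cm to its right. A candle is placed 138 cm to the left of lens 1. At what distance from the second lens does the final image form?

101 cm

Lens 1 is diverging, so f₁ = −22.5 cm.
Lens 1: 1/d_i1 = 1/f₁ − 1/d_o1 = 1/(-22.5) − 1/(138) = -0.05169, so d_i1 = -19.35 cm.
The intermediate image is 19.35 cm to the left of lens 1 (virtual), which is 21.4 − (-19.35) = 40.75 cm to the left of lens 2, so d_o2 = +40.75 cm.
Lens 2: 1/d_i2 = 1/f₂ − 1/d_o2 = 1/(29.0) − 1/(40.75) = 0.009943, so d_i2 = 101 cm.
The final image is real, 101 cm to the right of lens 2 (overall magnification ≈ -0.35).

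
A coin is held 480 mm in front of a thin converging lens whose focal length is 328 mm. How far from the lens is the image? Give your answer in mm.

Lens equation: 1/v = 1/f − 1/u = 1/(328.0) − 1/(480) = 0.003049 − 0.002083 = 0.0009654, so v = 1040 mm.
The image is real, inverted and enlarged, on the far side of the lens.

1040 mm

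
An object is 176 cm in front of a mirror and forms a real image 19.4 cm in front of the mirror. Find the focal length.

Real image ⇒ d_i = +19.4 cm.
1/f = 1/d_o + 1/d_i = 1/(176) + 1/(19.4) = 0.05723, so f = 17.5 cm.
Since f is positive, the mirror is concave.

f = 17.5 cm (concave)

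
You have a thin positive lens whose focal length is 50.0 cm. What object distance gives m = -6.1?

58.2 cm

m = −d_i/d_o ⇒ d_i = −m·d_o.
1/f = 1/d_o + 1/d_i = 1/d_o − 1/(m·d_o) = (1 − 1/m)/d_o, so d_o = f(1 − 1/m) = (50.00)(1 − 1/(-6.1)) = 58.2 cm.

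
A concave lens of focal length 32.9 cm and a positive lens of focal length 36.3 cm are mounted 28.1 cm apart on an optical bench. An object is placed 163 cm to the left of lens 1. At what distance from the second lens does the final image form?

105 cm

Lens 1 is diverging, so f₁ = −32.9 cm.
Lens 1: 1/d_i1 = 1/f₁ − 1/d_o1 = 1/(-32.9) − 1/(163) = -0.03653, so d_i1 = -27.37 cm.
The intermediate image is 27.37 cm to the left of lens 1 (virtual), which is 28.1 − (-27.37) = 55.47 cm to the left of lens 2, so d_o2 = +55.47 cm.
Lens 2: 1/d_i2 = 1/f₂ − 1/d_o2 = 1/(36.3) − 1/(55.47) = 0.009520, so d_i2 = 105 cm.
The final image is real, 105 cm to the right of lens 2 (overall magnification ≈ -0.32).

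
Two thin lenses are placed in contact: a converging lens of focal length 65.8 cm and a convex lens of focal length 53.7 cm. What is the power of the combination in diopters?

P = +3.38 D

P₁ = 1/f₁ = 1/(0.658 m) = +1.520 D; P₂ = 1/f₂ = 1/(0.537 m) = +1.862 D.
For thin lenses in contact, P = P₁ + P₂ = (+1.520) + (+1.862) = +3.38 D.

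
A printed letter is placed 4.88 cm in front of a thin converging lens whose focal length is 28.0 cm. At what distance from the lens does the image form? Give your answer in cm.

Thin-lens equation: 1/q = 1/f − 1/p = 1/(28.00) − 1/(4.88) = 0.03571 − 0.2049 = -0.1692, so q = -5.91 cm.
The image is virtual, upright and enlarged, on the same side as the object.

5.91 cm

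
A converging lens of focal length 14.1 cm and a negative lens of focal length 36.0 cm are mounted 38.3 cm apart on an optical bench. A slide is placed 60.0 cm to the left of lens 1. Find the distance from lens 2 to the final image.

Lens 1: 1/d_i1 = 1/f₁ − 1/d_o1 = 1/(14.1) − 1/(60.0) = 0.05426, so d_i1 = 18.43 cm.
The intermediate image is 18.43 cm to the right of lens 1, which is 38.3 − (18.43) = 19.87 cm to the left of lens 2, so d_o2 = +19.87 cm.
Lens 2 is diverging, so f₂ = −36.0 cm.
Lens 2: 1/d_i2 = 1/f₂ − 1/d_o2 = 1/(-36.0) − 1/(19.87) = -0.07810, so d_i2 = -12.8 cm.
The final image is virtual, 12.8 cm to the left of lens 2 (overall magnification ≈ -0.20).

12.8 cm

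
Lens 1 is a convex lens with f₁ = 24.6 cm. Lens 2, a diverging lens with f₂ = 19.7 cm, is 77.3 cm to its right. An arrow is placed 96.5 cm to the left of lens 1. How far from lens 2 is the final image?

13.6 cm

Lens 1: 1/d_i1 = 1/f₁ − 1/d_o1 = 1/(24.6) − 1/(96.5) = 0.03029, so d_i1 = 33.02 cm.
The intermediate image is 33.02 cm to the right of lens 1, which is 77.3 − (33.02) = 44.28 cm to the left of lens 2, so d_o2 = +44.28 cm.
Lens 2 is diverging, so f₂ = −19.7 cm.
Lens 2: 1/d_i2 = 1/f₂ − 1/d_o2 = 1/(-19.7) − 1/(44.28) = -0.07334, so d_i2 = -13.6 cm.
The final image is virtual, 13.6 cm to the left of lens 2 (overall magnification ≈ -0.11).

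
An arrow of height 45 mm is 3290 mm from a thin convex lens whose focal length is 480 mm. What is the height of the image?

7.69 mm

1/d_i = 1/f − 1/d_o = 1/(480.0) − 1/(3290) = 0.001779, so d_i = 562.0 mm.
m = −d_i/d_o = -0.1708.
|h_i| = |m|·h_o = 0.1708 × 45 = 7.69 mm. The image is real, inverted and reduced, on the far side of the lens.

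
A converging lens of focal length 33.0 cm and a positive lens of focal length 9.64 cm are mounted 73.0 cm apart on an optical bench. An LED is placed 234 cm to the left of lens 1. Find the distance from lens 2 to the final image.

13.4 cm

Lens 1: 1/d_i1 = 1/f₁ − 1/d_o1 = 1/(33.0) − 1/(234) = 0.02603, so d_i1 = 38.42 cm.
The intermediate image is 38.42 cm to the right of lens 1, which is 73.0 − (38.42) = 34.58 cm to the left of lens 2, so d_o2 = +34.58 cm.
Lens 2: 1/d_i2 = 1/f₂ − 1/d_o2 = 1/(9.64) − 1/(34.58) = 0.07482, so d_i2 = 13.4 cm.
The final image is real, 13.4 cm to the right of lens 2 (overall magnification ≈ 0.063).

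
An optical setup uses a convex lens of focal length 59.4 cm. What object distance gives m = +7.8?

51.8 cm

m = −d_i/d_o ⇒ d_i = −m·d_o.
1/f = 1/d_o + 1/d_i = 1/d_o − 1/(m·d_o) = (1 − 1/m)/d_o, so d_o = f(1 − 1/m) = (59.40)(1 − 1/(+7.8)) = 51.8 cm.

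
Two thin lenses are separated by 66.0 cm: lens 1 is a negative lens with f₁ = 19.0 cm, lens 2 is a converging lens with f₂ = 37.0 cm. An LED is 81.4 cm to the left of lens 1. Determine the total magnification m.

f₁ = −19.0 cm (diverging).
Lens 1: 1/d_i1 = 1/(-19.0) − 1/(81.4) = -0.06492, so d_i1 = -15.40 cm; m₁ = −d_i1/d_o1 = +0.1892.
d_o2 = 66.0 − (-15.40) = 81.40 cm.
Lens 2: 1/d_i2 = 1/(37.0) − 1/(81.40) = 0.01474, so d_i2 = 67.83 cm; m₂ = −d_i2/d_o2 = -0.8333.
m = m₁·m₂ = (+0.1892)(-0.8333) = -0.158.

m = -0.158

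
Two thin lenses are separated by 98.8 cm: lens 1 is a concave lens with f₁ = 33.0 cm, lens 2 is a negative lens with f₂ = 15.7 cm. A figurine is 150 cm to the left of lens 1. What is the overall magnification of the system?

f₁ = −33.0 cm (diverging).
Lens 1: 1/d_i1 = 1/(-33.0) − 1/(150) = -0.03697, so d_i1 = -27.05 cm; m₁ = −d_i1/d_o1 = +0.1803.
d_o2 = 98.8 − (-27.05) = 125.8 cm.
f₂ = −15.7 cm (diverging).
Lens 2: 1/d_i2 = 1/(-15.7) − 1/(125.8) = -0.07164, so d_i2 = -13.96 cm; m₂ = −d_i2/d_o2 = +0.1110.
m = m₁·m₂ = (+0.1803)(+0.1110) = +0.0200.

m = +0.0200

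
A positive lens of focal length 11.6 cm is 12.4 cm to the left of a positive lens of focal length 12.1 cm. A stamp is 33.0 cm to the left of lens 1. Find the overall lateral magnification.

m = -0.373

Lens 1: 1/d_i1 = 1/(11.6) − 1/(33.0) = 0.05590, so d_i1 = 17.89 cm; m₁ = −d_i1/d_o1 = -0.5421.
d_o2 = 12.4 − (17.89) = -5.490 cm (virtual object).
Lens 2: 1/d_i2 = 1/(12.1) − 1/(-5.490) = 0.2648, so d_i2 = 3.777 cm; m₂ = −d_i2/d_o2 = +0.6879.
m = m₁·m₂ = (-0.5421)(+0.6879) = -0.373.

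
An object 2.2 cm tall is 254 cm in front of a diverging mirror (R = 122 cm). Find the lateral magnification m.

m = +0.194

f = R/2 = 122/2 = 61.00 cm; for a diverging mirror, f = -61.00 cm.
1/d_i = 1/f − 1/d_o = 1/(-61.00) − 1/(254) = -0.02033, so d_i = -49.19 cm.
m = −d_i/d_o = −(-49.19)/(254) = +0.194.
The image is virtual, upright and reduced, behind the mirror.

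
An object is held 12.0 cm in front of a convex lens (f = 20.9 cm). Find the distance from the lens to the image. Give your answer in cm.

Lens equation: 1/q = 1/f − 1/p = 1/(20.90) − 1/(12.0) = 0.04785 − 0.08333 = -0.03549, so q = -28.2 cm.
The image is virtual, upright and enlarged, on the same side as the object.

28.2 cm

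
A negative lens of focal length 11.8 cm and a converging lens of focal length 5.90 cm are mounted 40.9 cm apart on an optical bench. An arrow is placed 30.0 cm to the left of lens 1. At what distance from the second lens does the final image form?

Lens 1 is diverging, so f₁ = −11.8 cm.
Lens 1: 1/d_i1 = 1/f₁ − 1/d_o1 = 1/(-11.8) − 1/(30.0) = -0.1181, so d_i1 = -8.469 cm.
The intermediate image is 8.469 cm to the left of lens 1 (virtual), which is 40.9 − (-8.469) = 49.37 cm to the left of lens 2, so d_o2 = +49.37 cm.
Lens 2: 1/d_i2 = 1/f₂ − 1/d_o2 = 1/(5.90) − 1/(49.37) = 0.1492, so d_i2 = 6.70 cm.
The final image is real, 6.70 cm to the right of lens 2 (overall magnification ≈ -0.038).

6.70 cm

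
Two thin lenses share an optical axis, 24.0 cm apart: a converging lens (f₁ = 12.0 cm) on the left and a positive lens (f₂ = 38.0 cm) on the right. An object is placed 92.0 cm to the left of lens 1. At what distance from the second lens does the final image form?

13.9 cm

Lens 1: 1/d_i1 = 1/f₁ − 1/d_o1 = 1/(12.0) − 1/(92.0) = 0.07246, so d_i1 = 13.80 cm.
The intermediate image is 13.80 cm to the right of lens 1, which is 24.0 − (13.80) = 10.20 cm to the left of lens 2, so d_o2 = +10.20 cm.
Lens 2: 1/d_i2 = 1/f₂ − 1/d_o2 = 1/(38.0) − 1/(10.20) = -0.07172, so d_i2 = -13.9 cm.
The final image is virtual, 13.9 cm to the left of lens 2 (overall magnification ≈ -0.21).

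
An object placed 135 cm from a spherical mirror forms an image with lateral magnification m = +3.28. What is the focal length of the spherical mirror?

m = −d_i/d_o ⇒ d_i = −m·d_o = −(+3.28)·(135) = -442.8 cm.
1/f = 1/d_o + 1/d_i = 1/(135) + 1/(-442.8) = 0.005149, so f = 194 cm.
Since f is positive, the spherical mirror is concave.

f = 194 cm (concave)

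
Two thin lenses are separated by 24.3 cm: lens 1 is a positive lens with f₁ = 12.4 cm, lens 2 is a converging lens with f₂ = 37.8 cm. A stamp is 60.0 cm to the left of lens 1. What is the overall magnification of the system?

Lens 1: 1/d_i1 = 1/(12.4) − 1/(60.0) = 0.06398, so d_i1 = 15.63 cm; m₁ = −d_i1/d_o1 = -0.2605.
d_o2 = 24.3 − (15.63) = 8.670 cm.
Lens 2: 1/d_i2 = 1/(37.8) − 1/(8.670) = -0.08889, so d_i2 = -11.25 cm; m₂ = −d_i2/d_o2 = +1.298.
m = m₁·m₂ = (-0.2605)(+1.298) = -0.338.

m = -0.338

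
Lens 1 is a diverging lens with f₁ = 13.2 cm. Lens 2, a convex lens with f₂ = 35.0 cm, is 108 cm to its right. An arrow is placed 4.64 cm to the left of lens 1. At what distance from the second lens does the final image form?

Lens 1 is diverging, so f₁ = −13.2 cm.
Lens 1: 1/d_i1 = 1/f₁ − 1/d_o1 = 1/(-13.2) − 1/(4.64) = -0.2913, so d_i1 = -3.433 cm.
The intermediate image is 3.433 cm to the left of lens 1 (virtual), which is 108 − (-3.433) = 111.4 cm to the left of lens 2, so d_o2 = +111.4 cm.
Lens 2: 1/d_i2 = 1/f₂ − 1/d_o2 = 1/(35.0) − 1/(111.4) = 0.01959, so d_i2 = 51.0 cm.
The final image is real, 51.0 cm to the right of lens 2 (overall magnification ≈ -0.34).

51.0 cm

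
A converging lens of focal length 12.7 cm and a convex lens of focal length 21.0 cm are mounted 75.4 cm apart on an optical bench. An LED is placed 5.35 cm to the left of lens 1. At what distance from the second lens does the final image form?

27.9 cm

Lens 1: 1/d_i1 = 1/f₁ − 1/d_o1 = 1/(12.7) − 1/(5.35) = -0.1082, so d_i1 = -9.244 cm.
The intermediate image is 9.244 cm to the left of lens 1 (virtual), which is 75.4 − (-9.244) = 84.64 cm to the left of lens 2, so d_o2 = +84.64 cm.
Lens 2: 1/d_i2 = 1/f₂ − 1/d_o2 = 1/(21.0) − 1/(84.64) = 0.03580, so d_i2 = 27.9 cm.
The final image is real, 27.9 cm to the right of lens 2 (overall magnification ≈ -0.57).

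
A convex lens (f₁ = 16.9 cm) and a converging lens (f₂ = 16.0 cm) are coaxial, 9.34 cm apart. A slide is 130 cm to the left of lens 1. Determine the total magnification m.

m = -0.0917

Lens 1: 1/d_i1 = 1/(16.9) − 1/(130) = 0.05148, so d_i1 = 19.43 cm; m₁ = −d_i1/d_o1 = -0.1495.
d_o2 = 9.34 − (19.43) = -10.09 cm (virtual object).
Lens 2: 1/d_i2 = 1/(16.0) − 1/(-10.09) = 0.1616, so d_i2 = 6.188 cm; m₂ = −d_i2/d_o2 = +0.6133.
m = m₁·m₂ = (-0.1495)(+0.6133) = -0.0917.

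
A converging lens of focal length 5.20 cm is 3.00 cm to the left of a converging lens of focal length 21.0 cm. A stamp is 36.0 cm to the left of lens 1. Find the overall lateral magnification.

m = -0.147

Lens 1: 1/d_i1 = 1/(5.20) − 1/(36.0) = 0.1645, so d_i1 = 6.078 cm; m₁ = −d_i1/d_o1 = -0.1688.
d_o2 = 3.00 − (6.078) = -3.078 cm (virtual object).
Lens 2: 1/d_i2 = 1/(21.0) − 1/(-3.078) = 0.3725, so d_i2 = 2.685 cm; m₂ = −d_i2/d_o2 = +0.8722.
m = m₁·m₂ = (-0.1688)(+0.8722) = -0.147.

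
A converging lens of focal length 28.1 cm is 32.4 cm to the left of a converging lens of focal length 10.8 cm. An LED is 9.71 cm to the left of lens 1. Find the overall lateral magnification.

Lens 1: 1/d_i1 = 1/(28.1) − 1/(9.71) = -0.06740, so d_i1 = -14.84 cm; m₁ = −d_i1/d_o1 = +1.528.
d_o2 = 32.4 − (-14.84) = 47.24 cm.
Lens 2: 1/d_i2 = 1/(10.8) − 1/(47.24) = 0.07142, so d_i2 = 14.00 cm; m₂ = −d_i2/d_o2 = -0.2964.
m = m₁·m₂ = (+1.528)(-0.2964) = -0.453.

m = -0.453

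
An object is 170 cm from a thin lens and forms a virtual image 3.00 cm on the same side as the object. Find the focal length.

Virtual image ⇒ d_i = −3.00 cm.
1/f = 1/d_o + 1/d_i = 1/(170) + 1/(-3.00) = -0.3275, so f = -3.05 cm.
Since f is negative, the thin lens is diverging.

f = -3.05 cm (diverging)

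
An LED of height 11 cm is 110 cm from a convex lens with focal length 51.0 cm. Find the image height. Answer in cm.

1/d_i = 1/f − 1/d_o = 1/(51.00) − 1/(110) = 0.01052, so d_i = 95.08 cm.
m = −d_i/d_o = -0.8644.
|h_i| = |m|·h_o = 0.8644 × 11 = 9.51 cm. The image is real, inverted and reduced, on the far side of the lens.

9.51 cm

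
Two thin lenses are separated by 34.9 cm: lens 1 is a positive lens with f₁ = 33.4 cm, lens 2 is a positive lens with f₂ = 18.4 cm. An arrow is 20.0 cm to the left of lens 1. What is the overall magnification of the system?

Lens 1: 1/d_i1 = 1/(33.4) − 1/(20.0) = -0.02006, so d_i1 = -49.85 cm; m₁ = −d_i1/d_o1 = +2.493.
d_o2 = 34.9 − (-49.85) = 84.75 cm.
Lens 2: 1/d_i2 = 1/(18.4) − 1/(84.75) = 0.04255, so d_i2 = 23.50 cm; m₂ = −d_i2/d_o2 = -0.2773.
m = m₁·m₂ = (+2.493)(-0.2773) = -0.691.

m = -0.691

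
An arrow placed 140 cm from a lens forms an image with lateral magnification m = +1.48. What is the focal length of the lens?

f = 432 cm (converging)

m = −d_i/d_o ⇒ d_i = −m·d_o = −(+1.48)·(140) = -207.2 cm.
1/f = 1/d_o + 1/d_i = 1/(140) + 1/(-207.2) = 0.002317, so f = 432 cm.
Since f is positive, the lens is converging.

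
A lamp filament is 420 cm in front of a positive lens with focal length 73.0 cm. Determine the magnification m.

m = -0.210

1/d_i = 1/f − 1/d_o = 1/(73.00) − 1/(420) = 0.01132, so d_i = 88.36 cm.
m = −d_i/d_o = −(88.36)/(420) = -0.210.
The image is real, inverted and reduced, on the far side of the lens.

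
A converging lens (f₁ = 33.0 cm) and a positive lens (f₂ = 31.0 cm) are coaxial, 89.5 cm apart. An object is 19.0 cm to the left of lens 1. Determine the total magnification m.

m = -0.707

Lens 1: 1/d_i1 = 1/(33.0) − 1/(19.0) = -0.02233, so d_i1 = -44.79 cm; m₁ = −d_i1/d_o1 = +2.357.
d_o2 = 89.5 − (-44.79) = 134.3 cm.
Lens 2: 1/d_i2 = 1/(31.0) − 1/(134.3) = 0.02481, so d_i2 = 40.30 cm; m₂ = −d_i2/d_o2 = -0.3001.
m = m₁·m₂ = (+2.357)(-0.3001) = -0.707.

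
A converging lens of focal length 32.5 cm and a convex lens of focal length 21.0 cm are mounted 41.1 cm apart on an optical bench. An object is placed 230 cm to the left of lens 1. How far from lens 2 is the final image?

Lens 1: 1/d_i1 = 1/f₁ − 1/d_o1 = 1/(32.5) − 1/(230) = 0.02642, so d_i1 = 37.85 cm.
The intermediate image is 37.85 cm to the right of lens 1, which is 41.1 − (37.85) = 3.250 cm to the left of lens 2, so d_o2 = +3.250 cm.
Lens 2: 1/d_i2 = 1/f₂ − 1/d_o2 = 1/(21.0) − 1/(3.250) = -0.2601, so d_i2 = -3.85 cm.
The final image is virtual, 3.85 cm to the left of lens 2 (overall magnification ≈ -0.19).

3.85 cm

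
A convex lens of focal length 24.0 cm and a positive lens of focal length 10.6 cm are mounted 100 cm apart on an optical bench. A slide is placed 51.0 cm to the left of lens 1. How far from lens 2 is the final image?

13.1 cm

Lens 1: 1/d_i1 = 1/f₁ − 1/d_o1 = 1/(24.0) − 1/(51.0) = 0.02206, so d_i1 = 45.33 cm.
The intermediate image is 45.33 cm to the right of lens 1, which is 100 − (45.33) = 54.67 cm to the left of lens 2, so d_o2 = +54.67 cm.
Lens 2: 1/d_i2 = 1/f₂ − 1/d_o2 = 1/(10.6) − 1/(54.67) = 0.07605, so d_i2 = 13.1 cm.
The final image is real, 13.1 cm to the right of lens 2 (overall magnification ≈ 0.21).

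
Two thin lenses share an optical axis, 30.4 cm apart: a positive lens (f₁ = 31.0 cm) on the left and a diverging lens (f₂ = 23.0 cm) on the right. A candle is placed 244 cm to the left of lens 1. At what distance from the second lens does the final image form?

Lens 1: 1/d_i1 = 1/f₁ − 1/d_o1 = 1/(31.0) − 1/(244) = 0.02816, so d_i1 = 35.51 cm.
The intermediate image is 35.51 cm to the right of lens 1, which lies 5.110 cm to the right of lens 2 — a virtual object — so d_o2 = −5.110 cm.
Lens 2 is diverging, so f₂ = −23.0 cm.
Lens 2: 1/d_i2 = 1/f₂ − 1/d_o2 = 1/(-23.0) − 1/(-5.110) = 0.1522, so d_i2 = 6.57 cm.
The final image is real, 6.57 cm to the right of lens 2 (overall magnification ≈ -0.19).

6.57 cm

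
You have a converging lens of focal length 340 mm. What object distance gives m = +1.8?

151 mm

m = −d_i/d_o ⇒ d_i = −m·d_o.
1/f = 1/d_o + 1/d_i = 1/d_o − 1/(m·d_o) = (1 − 1/m)/d_o, so d_o = f(1 − 1/m) = (340.0)(1 − 1/(+1.8)) = 151 mm.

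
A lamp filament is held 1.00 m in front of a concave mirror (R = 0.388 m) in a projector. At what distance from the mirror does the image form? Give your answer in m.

f = R/2 = 0.388/2 = 0.1940 m.
Mirror equation: 1/s_i = 1/f − 1/s_o = 1/(0.1940) − 1/(1.00) = 5.155 − 1.000 = 4.155, so s_i = 0.241 m.
The image is real, inverted and reduced, in front of the mirror.

0.241 m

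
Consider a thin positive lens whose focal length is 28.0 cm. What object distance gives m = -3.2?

m = −d_i/d_o ⇒ d_i = −m·d_o.
1/f = 1/d_o + 1/d_i = 1/d_o − 1/(m·d_o) = (1 − 1/m)/d_o, so d_o = f(1 − 1/m) = (28.00)(1 − 1/(-3.2)) = 36.8 cm.

36.8 cm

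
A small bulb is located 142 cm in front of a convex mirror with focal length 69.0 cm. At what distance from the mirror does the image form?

46.4 cm

For a convex mirror, f = -69.0 cm.
Mirror equation: 1/v = 1/f − 1/u = 1/(-69.00) − 1/(142) = -0.01449 − 0.007042 = -0.02154, so v = -46.4 cm.
The image is virtual, upright and reduced, behind the mirror.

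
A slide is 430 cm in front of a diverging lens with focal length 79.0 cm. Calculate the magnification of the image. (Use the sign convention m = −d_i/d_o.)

For a diverging lens, f = -79.0 cm.
1/d_i = 1/f − 1/d_o = 1/(-79.00) − 1/(430) = -0.01498, so d_i = -66.74 cm.
m = −d_i/d_o = −(-66.74)/(430) = +0.155.
The image is virtual, upright and reduced, on the same side as the object.

m = +0.155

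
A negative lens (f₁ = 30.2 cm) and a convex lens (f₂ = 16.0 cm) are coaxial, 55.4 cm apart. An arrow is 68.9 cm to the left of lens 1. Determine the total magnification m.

f₁ = −30.2 cm (diverging).
Lens 1: 1/d_i1 = 1/(-30.2) − 1/(68.9) = -0.04763, so d_i1 = -21.00 cm; m₁ = −d_i1/d_o1 = +0.3048.
d_o2 = 55.4 − (-21.00) = 76.40 cm.
Lens 2: 1/d_i2 = 1/(16.0) − 1/(76.40) = 0.04941, so d_i2 = 20.24 cm; m₂ = −d_i2/d_o2 = -0.2649.
m = m₁·m₂ = (+0.3048)(-0.2649) = -0.0807.

m = -0.0807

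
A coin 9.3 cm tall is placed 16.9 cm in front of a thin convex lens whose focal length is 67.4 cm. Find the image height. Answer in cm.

1/d_i = 1/f − 1/d_o = 1/(67.40) − 1/(16.9) = -0.04433, so d_i = -22.56 cm.
m = −d_i/d_o = +1.335.
|h_i| = |m|·h_o = 1.335 × 9.3 = 12.4 cm. The image is virtual, upright and enlarged, on the same side as the object.

12.4 cm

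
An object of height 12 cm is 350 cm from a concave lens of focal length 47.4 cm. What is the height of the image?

For a concave lens, f = -47.4 cm.
1/d_i = 1/f − 1/d_o = 1/(-47.40) − 1/(350) = -0.02395, so d_i = -41.75 cm.
m = −d_i/d_o = +0.1193.
|h_i| = |m|·h_o = 0.1193 × 12 = 1.43 cm. The image is virtual, upright and reduced, on the same side as the object.

1.43 cm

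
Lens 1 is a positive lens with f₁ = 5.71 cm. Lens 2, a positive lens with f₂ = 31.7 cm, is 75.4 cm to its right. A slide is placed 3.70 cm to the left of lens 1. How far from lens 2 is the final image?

50.2 cm

Lens 1: 1/d_i1 = 1/f₁ − 1/d_o1 = 1/(5.71) − 1/(3.70) = -0.09514, so d_i1 = -10.51 cm.
The intermediate image is 10.51 cm to the left of lens 1 (virtual), which is 75.4 − (-10.51) = 85.91 cm to the left of lens 2, so d_o2 = +85.91 cm.
Lens 2: 1/d_i2 = 1/f₂ − 1/d_o2 = 1/(31.7) − 1/(85.91) = 0.01991, so d_i2 = 50.2 cm.
The final image is real, 50.2 cm to the right of lens 2 (overall magnification ≈ -1.7).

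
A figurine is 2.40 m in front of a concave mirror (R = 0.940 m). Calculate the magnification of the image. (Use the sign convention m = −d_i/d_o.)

f = R/2 = 0.940/2 = 0.4700 m.
1/d_i = 1/f − 1/d_o = 1/(0.4700) − 1/(2.40) = 1.711, so d_i = 0.5845 m.
m = −d_i/d_o = −(0.5845)/(2.40) = -0.244.
The image is real, inverted and reduced, in front of the mirror.

m = -0.244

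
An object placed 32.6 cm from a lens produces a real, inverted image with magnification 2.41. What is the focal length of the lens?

f = 23.0 cm (converging)

m = −d_i/d_o ⇒ d_i = −m·d_o = −(-2.41)·(32.6) = 78.57 cm.
1/f = 1/d_o + 1/d_i = 1/(32.6) + 1/(78.57) = 0.04340, so f = 23.0 cm.
Since f is positive, the lens is converging.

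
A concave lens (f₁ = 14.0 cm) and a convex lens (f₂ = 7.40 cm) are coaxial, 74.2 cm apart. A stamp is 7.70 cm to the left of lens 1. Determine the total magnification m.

m = -0.0665

f₁ = −14.0 cm (diverging).
Lens 1: 1/d_i1 = 1/(-14.0) − 1/(7.70) = -0.2013, so d_i1 = -4.968 cm; m₁ = −d_i1/d_o1 = +0.6452.
d_o2 = 74.2 − (-4.968) = 79.17 cm.
Lens 2: 1/d_i2 = 1/(7.40) − 1/(79.17) = 0.1225, so d_i2 = 8.163 cm; m₂ = −d_i2/d_o2 = -0.1031.
m = m₁·m₂ = (+0.6452)(-0.1031) = -0.0665.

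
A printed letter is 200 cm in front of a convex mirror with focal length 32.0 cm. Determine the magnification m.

For a convex mirror, f = -32.0 cm.
1/d_i = 1/f − 1/d_o = 1/(-32.00) − 1/(200) = -0.03625, so d_i = -27.59 cm.
m = −d_i/d_o = −(-27.59)/(200) = +0.138.
The image is virtual, upright and reduced, behind the mirror.

m = +0.138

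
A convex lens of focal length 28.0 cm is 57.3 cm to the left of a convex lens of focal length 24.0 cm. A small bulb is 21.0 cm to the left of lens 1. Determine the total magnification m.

m = -0.818

Lens 1: 1/d_i1 = 1/(28.0) − 1/(21.0) = -0.01190, so d_i1 = -84.00 cm; m₁ = −d_i1/d_o1 = +4.000.
d_o2 = 57.3 − (-84.00) = 141.3 cm.
Lens 2: 1/d_i2 = 1/(24.0) − 1/(141.3) = 0.03459, so d_i2 = 28.91 cm; m₂ = −d_i2/d_o2 = -0.2046.
m = m₁·m₂ = (+4.000)(-0.2046) = -0.818.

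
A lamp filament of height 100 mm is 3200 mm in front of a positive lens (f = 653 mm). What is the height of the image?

1/d_i = 1/f − 1/d_o = 1/(653.0) − 1/(3200) = 0.001219, so d_i = 820.4 mm.
m = −d_i/d_o = -0.2564.
|h_i| = |m|·h_o = 0.2564 × 100 = 25.6 mm. The image is real, inverted and reduced, on the far side of the lens.

25.6 mm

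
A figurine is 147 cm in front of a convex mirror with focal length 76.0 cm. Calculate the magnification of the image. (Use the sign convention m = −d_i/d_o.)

For a convex mirror, f = -76.0 cm.
1/d_i = 1/f − 1/d_o = 1/(-76.00) − 1/(147) = -0.01996, so d_i = -50.10 cm.
m = −d_i/d_o = −(-50.10)/(147) = +0.341.
The image is virtual, upright and reduced, behind the mirror.

m = +0.341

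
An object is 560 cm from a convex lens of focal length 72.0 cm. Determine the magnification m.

1/d_i = 1/f − 1/d_o = 1/(72.00) − 1/(560) = 0.01210, so d_i = 82.62 cm.
m = −d_i/d_o = −(82.62)/(560) = -0.148.
The image is real, inverted and reduced, on the far side of the lens.

m = -0.148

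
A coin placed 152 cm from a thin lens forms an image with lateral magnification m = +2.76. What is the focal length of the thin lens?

m = −d_i/d_o ⇒ d_i = −m·d_o = −(+2.76)·(152) = -419.5 cm.
1/f = 1/d_o + 1/d_i = 1/(152) + 1/(-419.5) = 0.004195, so f = 238 cm.
Since f is positive, the thin lens is converging.

f = 238 cm (converging)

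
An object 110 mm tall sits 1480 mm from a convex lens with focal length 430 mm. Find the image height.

1/d_i = 1/f − 1/d_o = 1/(430.0) − 1/(1480) = 0.001650, so d_i = 606.1 mm.
m = −d_i/d_o = -0.4095.
|h_i| = |m|·h_o = 0.4095 × 110 = 45.0 mm. The image is real, inverted and reduced, on the far side of the lens.

45.0 mm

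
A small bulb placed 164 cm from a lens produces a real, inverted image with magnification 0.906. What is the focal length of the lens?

f = 78.0 cm (converging)

m = −d_i/d_o ⇒ d_i = −m·d_o = −(-0.906)·(164) = 148.6 cm.
1/f = 1/d_o + 1/d_i = 1/(164) + 1/(148.6) = 0.01283, so f = 78.0 cm.
Since f is positive, the lens is converging.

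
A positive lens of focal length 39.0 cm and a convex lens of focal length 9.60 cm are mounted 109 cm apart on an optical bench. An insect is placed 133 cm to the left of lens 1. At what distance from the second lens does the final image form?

Lens 1: 1/d_i1 = 1/f₁ − 1/d_o1 = 1/(39.0) − 1/(133) = 0.01812, so d_i1 = 55.18 cm.
The intermediate image is 55.18 cm to the right of lens 1, which is 109 − (55.18) = 53.82 cm to the left of lens 2, so d_o2 = +53.82 cm.
Lens 2: 1/d_i2 = 1/f₂ − 1/d_o2 = 1/(9.60) − 1/(53.82) = 0.08559, so d_i2 = 11.7 cm.
The final image is real, 11.7 cm to the right of lens 2 (overall magnification ≈ 0.090).

11.7 cm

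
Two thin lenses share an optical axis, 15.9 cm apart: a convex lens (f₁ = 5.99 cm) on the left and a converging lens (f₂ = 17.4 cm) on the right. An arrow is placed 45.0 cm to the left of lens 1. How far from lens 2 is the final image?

18.6 cm

Lens 1: 1/d_i1 = 1/f₁ − 1/d_o1 = 1/(5.99) − 1/(45.0) = 0.1447, so d_i1 = 6.910 cm.
The intermediate image is 6.910 cm to the right of lens 1, which is 15.9 − (6.910) = 8.990 cm to the left of lens 2, so d_o2 = +8.990 cm.
Lens 2: 1/d_i2 = 1/f₂ − 1/d_o2 = 1/(17.4) − 1/(8.990) = -0.05376, so d_i2 = -18.6 cm.
The final image is virtual, 18.6 cm to the left of lens 2 (overall magnification ≈ -0.32).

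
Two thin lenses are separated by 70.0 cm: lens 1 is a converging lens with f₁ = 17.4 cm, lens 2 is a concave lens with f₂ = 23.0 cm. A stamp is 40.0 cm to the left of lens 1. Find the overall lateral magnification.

Lens 1: 1/d_i1 = 1/(17.4) − 1/(40.0) = 0.03247, so d_i1 = 30.80 cm; m₁ = −d_i1/d_o1 = -0.7700.
d_o2 = 70.0 − (30.80) = 39.20 cm.
f₂ = −23.0 cm (diverging).
Lens 2: 1/d_i2 = 1/(-23.0) − 1/(39.20) = -0.06899, so d_i2 = -14.50 cm; m₂ = −d_i2/d_o2 = +0.3698.
m = m₁·m₂ = (-0.7700)(+0.3698) = -0.285.

m = -0.285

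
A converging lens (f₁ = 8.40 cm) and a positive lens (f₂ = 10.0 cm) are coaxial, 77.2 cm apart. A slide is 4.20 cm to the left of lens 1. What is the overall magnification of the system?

m = -0.265

Lens 1: 1/d_i1 = 1/(8.40) − 1/(4.20) = -0.1190, so d_i1 = -8.400 cm; m₁ = −d_i1/d_o1 = +2.000.
d_o2 = 77.2 − (-8.400) = 85.60 cm.
Lens 2: 1/d_i2 = 1/(10.0) − 1/(85.60) = 0.08832, so d_i2 = 11.32 cm; m₂ = −d_i2/d_o2 = -0.1323.
m = m₁·m₂ = (+2.000)(-0.1323) = -0.265.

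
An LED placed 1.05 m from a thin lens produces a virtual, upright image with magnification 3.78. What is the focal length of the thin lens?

m = −d_i/d_o ⇒ d_i = −m·d_o = −(+3.78)·(1.05) = -3.969 m.
1/f = 1/d_o + 1/d_i = 1/(1.05) + 1/(-3.969) = 0.7004, so f = 1.43 m.
Since f is positive, the thin lens is converging.

f = 1.43 m (converging)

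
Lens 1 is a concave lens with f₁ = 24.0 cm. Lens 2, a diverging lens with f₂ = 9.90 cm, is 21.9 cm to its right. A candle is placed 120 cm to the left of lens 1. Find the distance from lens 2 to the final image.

8.01 cm

Lens 1 is diverging, so f₁ = −24.0 cm.
Lens 1: 1/d_i1 = 1/f₁ − 1/d_o1 = 1/(-24.0) − 1/(120) = -0.05000, so d_i1 = -20.00 cm.
The intermediate image is 20.00 cm to the left of lens 1 (virtual), which is 21.9 − (-20.00) = 41.90 cm to the left of lens 2, so d_o2 = +41.90 cm.
Lens 2 is diverging, so f₂ = −9.90 cm.
Lens 2: 1/d_i2 = 1/f₂ − 1/d_o2 = 1/(-9.90) − 1/(41.90) = -0.1249, so d_i2 = -8.01 cm.
The final image is virtual, 8.01 cm to the left of lens 2 (overall magnification ≈ 0.032).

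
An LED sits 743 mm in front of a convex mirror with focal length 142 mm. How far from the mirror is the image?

For a convex mirror, f = -142 mm.
Mirror equation: 1/s_i = 1/f − 1/s_o = 1/(-142.0) − 1/(743) = -0.007042 − 0.001346 = -0.008388, so s_i = -119 mm.
The image is virtual, upright and reduced, behind the mirror.

119 mm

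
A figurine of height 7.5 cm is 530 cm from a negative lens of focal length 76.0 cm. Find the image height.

0.941 cm

For a negative lens, f = -76.0 cm.
1/d_i = 1/f − 1/d_o = 1/(-76.00) − 1/(530) = -0.01504, so d_i = -66.47 cm.
m = −d_i/d_o = +0.1254.
|h_i| = |m|·h_o = 0.1254 × 7.5 = 0.941 cm. The image is virtual, upright and reduced, on the same side as the object.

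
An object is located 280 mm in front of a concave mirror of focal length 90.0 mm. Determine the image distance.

Mirror equation: 1/d_i = 1/f − 1/d_o = 1/(90.00) − 1/(280) = 0.01111 − 0.003571 = 0.007540, so d_i = 133 mm.
The image is real, inverted and reduced, in front of the mirror.

133 mm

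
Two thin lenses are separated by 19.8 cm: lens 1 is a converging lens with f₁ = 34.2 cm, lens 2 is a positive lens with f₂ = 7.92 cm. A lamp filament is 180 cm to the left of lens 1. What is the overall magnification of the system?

Lens 1: 1/d_i1 = 1/(34.2) − 1/(180) = 0.02368, so d_i1 = 42.22 cm; m₁ = −d_i1/d_o1 = -0.2346.
d_o2 = 19.8 − (42.22) = -22.42 cm (virtual object).
Lens 2: 1/d_i2 = 1/(7.92) − 1/(-22.42) = 0.1709, so d_i2 = 5.853 cm; m₂ = −d_i2/d_o2 = +0.2610.
m = m₁·m₂ = (-0.2346)(+0.2610) = -0.0612.

m = -0.0612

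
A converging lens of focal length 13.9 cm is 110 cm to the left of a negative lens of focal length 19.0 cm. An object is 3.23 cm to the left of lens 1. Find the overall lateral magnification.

m = +0.186

Lens 1: 1/d_i1 = 1/(13.9) − 1/(3.23) = -0.2377, so d_i1 = -4.208 cm; m₁ = −d_i1/d_o1 = +1.303.
d_o2 = 110 − (-4.208) = 114.2 cm.
f₂ = −19.0 cm (diverging).
Lens 2: 1/d_i2 = 1/(-19.0) − 1/(114.2) = -0.06139, so d_i2 = -16.29 cm; m₂ = −d_i2/d_o2 = +0.1426.
m = m₁·m₂ = (+1.303)(+0.1426) = +0.186.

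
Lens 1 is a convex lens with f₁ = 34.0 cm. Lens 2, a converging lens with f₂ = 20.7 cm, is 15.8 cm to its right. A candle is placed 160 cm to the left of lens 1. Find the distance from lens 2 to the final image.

Lens 1: 1/d_i1 = 1/f₁ − 1/d_o1 = 1/(34.0) − 1/(160) = 0.02316, so d_i1 = 43.17 cm.
The intermediate image is 43.17 cm to the right of lens 1, which lies 27.37 cm to the right of lens 2 — a virtual object — so d_o2 = −27.37 cm.
Lens 2: 1/d_i2 = 1/f₂ − 1/d_o2 = 1/(20.7) − 1/(-27.37) = 0.08485, so d_i2 = 11.8 cm.
The final image is real, 11.8 cm to the right of lens 2 (overall magnification ≈ -0.12).

11.8 cm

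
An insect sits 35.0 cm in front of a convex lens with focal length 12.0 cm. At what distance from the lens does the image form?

Lens equation: 1/v = 1/f − 1/u = 1/(12.00) − 1/(35.0) = 0.08333 − 0.02857 = 0.05476, so v = 18.3 cm.
The image is real, inverted and reduced, on the far side of the lens.

18.3 cm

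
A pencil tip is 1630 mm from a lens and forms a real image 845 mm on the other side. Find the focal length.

f = 557 mm (converging)

Real image ⇒ d_i = +845 mm.
1/f = 1/d_o + 1/d_i = 1/(1630) + 1/(845) = 0.001797, so f = 557 mm.
Since f is positive, the lens is converging.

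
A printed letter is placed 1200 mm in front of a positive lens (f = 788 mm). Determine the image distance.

2300 mm

Thin-lens equation: 1/d_i = 1/f − 1/d_o = 1/(788.0) − 1/(1200) = 0.001269 − 0.0008333 = 0.0004357, so d_i = 2300 mm.
The image is real, inverted and enlarged, on the far side of the lens.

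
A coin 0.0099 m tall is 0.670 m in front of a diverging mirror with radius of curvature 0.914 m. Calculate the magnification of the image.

f = R/2 = 0.914/2 = 0.4570 m; for a diverging mirror, f = -0.4570 m.
1/d_i = 1/f − 1/d_o = 1/(-0.4570) − 1/(0.670) = -3.681, so d_i = -0.2717 m.
m = −d_i/d_o = −(-0.2717)/(0.670) = +0.406.
The image is virtual, upright and reduced, behind the mirror.

m = +0.406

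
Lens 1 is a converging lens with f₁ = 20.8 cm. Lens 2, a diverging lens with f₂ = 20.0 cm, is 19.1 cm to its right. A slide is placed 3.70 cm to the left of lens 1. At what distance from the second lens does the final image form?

10.8 cm

Lens 1: 1/d_i1 = 1/f₁ − 1/d_o1 = 1/(20.8) − 1/(3.70) = -0.2222, so d_i1 = -4.501 cm.
The intermediate image is 4.501 cm to the left of lens 1 (virtual), which is 19.1 − (-4.501) = 23.60 cm to the left of lens 2, so d_o2 = +23.60 cm.
Lens 2 is diverging, so f₂ = −20.0 cm.
Lens 2: 1/d_i2 = 1/f₂ − 1/d_o2 = 1/(-20.0) − 1/(23.60) = -0.09237, so d_i2 = -10.8 cm.
The final image is virtual, 10.8 cm to the left of lens 2 (overall magnification ≈ 0.56).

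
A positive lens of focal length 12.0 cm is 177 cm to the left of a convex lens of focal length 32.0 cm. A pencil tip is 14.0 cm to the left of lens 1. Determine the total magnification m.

Lens 1: 1/d_i1 = 1/(12.0) − 1/(14.0) = 0.01190, so d_i1 = 84.00 cm; m₁ = −d_i1/d_o1 = -6.000.
d_o2 = 177 − (84.00) = 93.00 cm.
Lens 2: 1/d_i2 = 1/(32.0) − 1/(93.00) = 0.02050, so d_i2 = 48.79 cm; m₂ = −d_i2/d_o2 = -0.5246.
m = m₁·m₂ = (-6.000)(-0.5246) = +3.15.

m = +3.15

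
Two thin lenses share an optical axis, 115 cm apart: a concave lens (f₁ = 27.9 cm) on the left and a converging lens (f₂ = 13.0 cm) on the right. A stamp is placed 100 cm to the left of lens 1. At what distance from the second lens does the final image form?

14.4 cm

Lens 1 is diverging, so f₁ = −27.9 cm.
Lens 1: 1/d_i1 = 1/f₁ − 1/d_o1 = 1/(-27.9) − 1/(100) = -0.04584, so d_i1 = -21.81 cm.
The intermediate image is 21.81 cm to the left of lens 1 (virtual), which is 115 − (-21.81) = 136.8 cm to the left of lens 2, so d_o2 = +136.8 cm.
Lens 2: 1/d_i2 = 1/f₂ − 1/d_o2 = 1/(13.0) − 1/(136.8) = 0.06961, so d_i2 = 14.4 cm.
The final image is real, 14.4 cm to the right of lens 2 (overall magnification ≈ -0.023).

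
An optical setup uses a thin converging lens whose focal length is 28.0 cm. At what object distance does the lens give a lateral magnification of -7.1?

31.9 cm

m = −d_i/d_o ⇒ d_i = −m·d_o.
1/f = 1/d_o + 1/d_i = 1/d_o − 1/(m·d_o) = (1 − 1/m)/d_o, so d_o = f(1 − 1/m) = (28.00)(1 − 1/(-7.1)) = 31.9 cm.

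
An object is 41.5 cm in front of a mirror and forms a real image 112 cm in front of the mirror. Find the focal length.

Real image ⇒ d_i = +112 cm.
1/f = 1/d_o + 1/d_i = 1/(41.5) + 1/(112) = 0.03302, so f = 30.3 cm.
Since f is positive, the mirror is concave.

f = 30.3 cm (concave)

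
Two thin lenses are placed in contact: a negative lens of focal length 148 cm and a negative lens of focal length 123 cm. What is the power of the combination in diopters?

P₁ = 1/f₁ = 1/(-1.48 m) = -0.6757 D; P₂ = 1/f₂ = 1/(-1.23 m) = -0.8130 D.
For thin lenses in contact, P = P₁ + P₂ = (-0.6757) + (-0.8130) = -1.49 D.

P = -1.49 D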